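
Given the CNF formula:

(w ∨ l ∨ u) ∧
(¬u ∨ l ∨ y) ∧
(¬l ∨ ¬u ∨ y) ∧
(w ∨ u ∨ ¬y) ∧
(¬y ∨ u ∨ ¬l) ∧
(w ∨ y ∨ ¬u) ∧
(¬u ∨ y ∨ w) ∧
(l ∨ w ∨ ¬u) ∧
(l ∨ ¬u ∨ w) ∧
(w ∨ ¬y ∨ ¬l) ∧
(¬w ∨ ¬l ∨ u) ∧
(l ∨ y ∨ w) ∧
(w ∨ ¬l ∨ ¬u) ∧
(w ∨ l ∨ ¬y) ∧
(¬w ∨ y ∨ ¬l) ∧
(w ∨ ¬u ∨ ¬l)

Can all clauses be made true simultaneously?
Yes

Yes, the formula is satisfiable.

One satisfying assignment is: l=True, w=False, y=False, u=False

Verification: With this assignment, all 16 clauses evaluate to true.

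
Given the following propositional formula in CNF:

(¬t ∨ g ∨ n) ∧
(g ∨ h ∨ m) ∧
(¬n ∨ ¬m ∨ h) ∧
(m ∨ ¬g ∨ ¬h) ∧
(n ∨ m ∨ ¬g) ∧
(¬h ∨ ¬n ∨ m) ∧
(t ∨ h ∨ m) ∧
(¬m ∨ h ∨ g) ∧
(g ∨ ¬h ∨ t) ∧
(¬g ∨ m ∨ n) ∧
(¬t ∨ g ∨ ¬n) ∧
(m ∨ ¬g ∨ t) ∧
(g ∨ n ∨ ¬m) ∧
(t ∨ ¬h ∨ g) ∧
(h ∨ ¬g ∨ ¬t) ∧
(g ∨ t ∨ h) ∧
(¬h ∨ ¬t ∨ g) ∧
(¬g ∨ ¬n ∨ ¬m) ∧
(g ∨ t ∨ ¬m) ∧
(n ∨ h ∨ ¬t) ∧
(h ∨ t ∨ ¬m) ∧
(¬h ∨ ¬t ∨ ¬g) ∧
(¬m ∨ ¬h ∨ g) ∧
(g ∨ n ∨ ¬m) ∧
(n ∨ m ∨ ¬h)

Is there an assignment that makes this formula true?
Yes

Yes, the formula is satisfiable.

One satisfying assignment is: m=True, t=False, h=True, n=False, g=True

Verification: With this assignment, all 25 clauses evaluate to true.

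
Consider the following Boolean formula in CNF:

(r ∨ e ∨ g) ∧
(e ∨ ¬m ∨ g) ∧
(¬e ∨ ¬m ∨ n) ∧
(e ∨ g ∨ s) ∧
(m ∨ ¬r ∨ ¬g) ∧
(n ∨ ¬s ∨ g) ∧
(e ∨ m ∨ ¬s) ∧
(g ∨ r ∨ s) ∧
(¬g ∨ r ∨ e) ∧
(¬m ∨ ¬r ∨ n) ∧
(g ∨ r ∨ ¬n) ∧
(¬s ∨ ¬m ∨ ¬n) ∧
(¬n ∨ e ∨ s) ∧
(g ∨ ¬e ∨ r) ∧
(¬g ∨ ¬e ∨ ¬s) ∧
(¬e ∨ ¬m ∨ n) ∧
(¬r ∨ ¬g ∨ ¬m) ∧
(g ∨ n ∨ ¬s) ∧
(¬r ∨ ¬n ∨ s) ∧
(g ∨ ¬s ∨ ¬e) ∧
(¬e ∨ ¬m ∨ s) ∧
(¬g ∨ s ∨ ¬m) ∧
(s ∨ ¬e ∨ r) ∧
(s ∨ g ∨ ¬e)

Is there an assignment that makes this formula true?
No

No, the formula is not satisfiable.

No assignment of truth values to the variables can make all 24 clauses true simultaneously.

The formula is UNSAT (unsatisfiable).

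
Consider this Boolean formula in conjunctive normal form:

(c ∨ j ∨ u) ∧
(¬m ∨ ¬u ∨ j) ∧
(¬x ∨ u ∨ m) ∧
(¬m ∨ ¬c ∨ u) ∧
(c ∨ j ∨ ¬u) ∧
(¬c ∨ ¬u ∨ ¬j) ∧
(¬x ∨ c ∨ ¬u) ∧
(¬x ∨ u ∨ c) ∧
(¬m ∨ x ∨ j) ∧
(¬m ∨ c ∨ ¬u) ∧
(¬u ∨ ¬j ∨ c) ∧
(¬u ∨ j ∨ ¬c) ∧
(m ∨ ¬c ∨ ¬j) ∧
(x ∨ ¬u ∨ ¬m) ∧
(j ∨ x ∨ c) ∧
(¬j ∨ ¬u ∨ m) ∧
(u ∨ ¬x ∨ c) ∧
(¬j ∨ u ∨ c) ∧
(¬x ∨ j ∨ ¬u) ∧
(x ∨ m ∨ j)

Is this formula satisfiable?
No

No, the formula is not satisfiable.

No assignment of truth values to the variables can make all 20 clauses true simultaneously.

The formula is UNSAT (unsatisfiable).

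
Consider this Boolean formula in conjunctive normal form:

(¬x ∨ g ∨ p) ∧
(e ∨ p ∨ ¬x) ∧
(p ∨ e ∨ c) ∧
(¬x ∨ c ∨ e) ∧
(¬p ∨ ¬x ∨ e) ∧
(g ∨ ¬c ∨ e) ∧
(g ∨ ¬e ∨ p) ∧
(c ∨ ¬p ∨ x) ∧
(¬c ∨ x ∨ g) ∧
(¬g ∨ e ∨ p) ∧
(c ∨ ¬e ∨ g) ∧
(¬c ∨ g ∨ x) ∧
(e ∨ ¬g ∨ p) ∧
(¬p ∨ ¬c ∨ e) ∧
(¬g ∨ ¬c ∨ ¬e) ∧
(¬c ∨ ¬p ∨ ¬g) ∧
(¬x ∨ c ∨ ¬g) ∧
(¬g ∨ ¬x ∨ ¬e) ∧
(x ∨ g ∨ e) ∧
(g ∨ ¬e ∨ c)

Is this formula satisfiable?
Yes

Yes, the formula is satisfiable.

One satisfying assignment is: p=False, c=False, e=True, g=True, x=False

Verification: With this assignment, all 20 clauses evaluate to true.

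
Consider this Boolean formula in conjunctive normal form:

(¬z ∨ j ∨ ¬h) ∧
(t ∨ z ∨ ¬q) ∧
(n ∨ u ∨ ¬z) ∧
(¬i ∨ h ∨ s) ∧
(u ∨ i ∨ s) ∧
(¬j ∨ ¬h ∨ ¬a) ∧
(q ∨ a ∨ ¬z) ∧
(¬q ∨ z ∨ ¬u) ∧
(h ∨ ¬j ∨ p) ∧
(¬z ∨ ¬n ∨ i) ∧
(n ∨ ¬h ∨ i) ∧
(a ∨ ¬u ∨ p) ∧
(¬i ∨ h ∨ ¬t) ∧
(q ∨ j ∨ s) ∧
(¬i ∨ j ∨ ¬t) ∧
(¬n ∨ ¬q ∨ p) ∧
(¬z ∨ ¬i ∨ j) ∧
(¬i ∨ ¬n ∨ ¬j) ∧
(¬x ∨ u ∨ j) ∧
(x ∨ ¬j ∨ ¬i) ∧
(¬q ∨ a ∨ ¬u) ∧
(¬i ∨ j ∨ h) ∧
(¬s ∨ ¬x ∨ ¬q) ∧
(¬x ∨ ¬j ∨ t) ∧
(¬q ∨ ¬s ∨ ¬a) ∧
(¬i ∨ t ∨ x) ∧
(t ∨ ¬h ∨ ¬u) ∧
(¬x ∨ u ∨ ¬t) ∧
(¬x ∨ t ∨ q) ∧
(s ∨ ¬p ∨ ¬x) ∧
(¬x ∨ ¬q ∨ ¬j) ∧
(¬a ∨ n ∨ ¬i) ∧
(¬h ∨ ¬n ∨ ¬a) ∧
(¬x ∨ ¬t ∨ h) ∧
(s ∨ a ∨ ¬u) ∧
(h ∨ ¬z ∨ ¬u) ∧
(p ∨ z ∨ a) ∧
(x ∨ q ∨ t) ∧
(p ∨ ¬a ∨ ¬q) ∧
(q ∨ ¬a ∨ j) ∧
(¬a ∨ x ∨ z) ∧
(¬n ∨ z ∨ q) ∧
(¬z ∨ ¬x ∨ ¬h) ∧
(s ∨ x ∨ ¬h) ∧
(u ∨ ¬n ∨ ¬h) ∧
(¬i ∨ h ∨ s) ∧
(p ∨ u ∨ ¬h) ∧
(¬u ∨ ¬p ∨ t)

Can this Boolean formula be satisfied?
Yes

Yes, the formula is satisfiable.

One satisfying assignment is: z=False, x=True, a=False, u=True, p=True, n=False, s=True, i=True, j=True, t=True, h=True, q=False

Verification: With this assignment, all 48 clauses evaluate to true.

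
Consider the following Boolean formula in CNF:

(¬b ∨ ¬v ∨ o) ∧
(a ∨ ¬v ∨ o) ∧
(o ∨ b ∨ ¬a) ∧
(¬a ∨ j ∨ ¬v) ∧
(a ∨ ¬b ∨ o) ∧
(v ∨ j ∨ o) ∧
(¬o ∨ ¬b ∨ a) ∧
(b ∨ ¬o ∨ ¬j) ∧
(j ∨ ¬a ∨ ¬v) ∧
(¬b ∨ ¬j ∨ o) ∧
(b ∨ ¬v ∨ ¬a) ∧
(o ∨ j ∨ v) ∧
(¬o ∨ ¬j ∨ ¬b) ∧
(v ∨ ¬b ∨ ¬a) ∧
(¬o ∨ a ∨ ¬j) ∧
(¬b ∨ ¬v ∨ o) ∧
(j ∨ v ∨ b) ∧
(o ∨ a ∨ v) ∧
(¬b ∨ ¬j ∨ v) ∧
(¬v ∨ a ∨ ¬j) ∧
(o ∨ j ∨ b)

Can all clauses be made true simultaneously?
Yes

Yes, the formula is satisfiable.

One satisfying assignment is: v=True, j=False, o=True, a=False, b=False

Verification: With this assignment, all 21 clauses evaluate to true.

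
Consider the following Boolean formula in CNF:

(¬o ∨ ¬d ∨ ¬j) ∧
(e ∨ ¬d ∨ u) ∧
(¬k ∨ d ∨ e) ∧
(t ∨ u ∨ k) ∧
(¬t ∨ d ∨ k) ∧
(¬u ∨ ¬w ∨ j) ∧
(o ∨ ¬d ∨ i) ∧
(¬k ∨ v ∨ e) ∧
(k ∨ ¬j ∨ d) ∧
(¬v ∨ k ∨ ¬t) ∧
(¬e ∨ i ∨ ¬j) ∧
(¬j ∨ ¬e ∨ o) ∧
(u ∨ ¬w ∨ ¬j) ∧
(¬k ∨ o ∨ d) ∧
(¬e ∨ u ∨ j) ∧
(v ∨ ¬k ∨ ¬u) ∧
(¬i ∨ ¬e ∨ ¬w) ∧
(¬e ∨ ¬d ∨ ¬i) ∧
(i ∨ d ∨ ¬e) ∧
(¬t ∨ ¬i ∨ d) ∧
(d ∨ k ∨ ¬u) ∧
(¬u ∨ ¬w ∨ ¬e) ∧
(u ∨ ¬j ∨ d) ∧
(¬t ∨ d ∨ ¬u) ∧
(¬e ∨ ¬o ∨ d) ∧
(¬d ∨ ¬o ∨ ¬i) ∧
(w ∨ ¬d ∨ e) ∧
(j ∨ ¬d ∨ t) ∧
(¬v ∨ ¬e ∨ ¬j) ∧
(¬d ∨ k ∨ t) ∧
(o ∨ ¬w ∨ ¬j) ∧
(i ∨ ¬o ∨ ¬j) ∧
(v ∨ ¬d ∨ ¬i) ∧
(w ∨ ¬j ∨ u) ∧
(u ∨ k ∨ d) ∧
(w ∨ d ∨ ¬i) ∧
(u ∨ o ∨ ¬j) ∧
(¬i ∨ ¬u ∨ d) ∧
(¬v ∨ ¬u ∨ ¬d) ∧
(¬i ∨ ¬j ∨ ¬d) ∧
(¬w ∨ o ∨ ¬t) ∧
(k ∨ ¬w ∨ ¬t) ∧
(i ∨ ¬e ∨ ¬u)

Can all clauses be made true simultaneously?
No

No, the formula is not satisfiable.

No assignment of truth values to the variables can make all 43 clauses true simultaneously.

The formula is UNSAT (unsatisfiable).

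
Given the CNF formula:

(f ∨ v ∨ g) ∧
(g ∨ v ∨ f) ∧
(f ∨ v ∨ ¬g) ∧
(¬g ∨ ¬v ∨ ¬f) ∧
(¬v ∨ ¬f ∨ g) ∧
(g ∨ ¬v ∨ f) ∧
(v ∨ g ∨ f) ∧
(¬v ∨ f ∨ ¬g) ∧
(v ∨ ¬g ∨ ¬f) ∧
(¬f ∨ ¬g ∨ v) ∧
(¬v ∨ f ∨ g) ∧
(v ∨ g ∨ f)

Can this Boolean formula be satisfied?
Yes

Yes, the formula is satisfiable.

One satisfying assignment is: g=False, f=True, v=False

Verification: With this assignment, all 12 clauses evaluate to true.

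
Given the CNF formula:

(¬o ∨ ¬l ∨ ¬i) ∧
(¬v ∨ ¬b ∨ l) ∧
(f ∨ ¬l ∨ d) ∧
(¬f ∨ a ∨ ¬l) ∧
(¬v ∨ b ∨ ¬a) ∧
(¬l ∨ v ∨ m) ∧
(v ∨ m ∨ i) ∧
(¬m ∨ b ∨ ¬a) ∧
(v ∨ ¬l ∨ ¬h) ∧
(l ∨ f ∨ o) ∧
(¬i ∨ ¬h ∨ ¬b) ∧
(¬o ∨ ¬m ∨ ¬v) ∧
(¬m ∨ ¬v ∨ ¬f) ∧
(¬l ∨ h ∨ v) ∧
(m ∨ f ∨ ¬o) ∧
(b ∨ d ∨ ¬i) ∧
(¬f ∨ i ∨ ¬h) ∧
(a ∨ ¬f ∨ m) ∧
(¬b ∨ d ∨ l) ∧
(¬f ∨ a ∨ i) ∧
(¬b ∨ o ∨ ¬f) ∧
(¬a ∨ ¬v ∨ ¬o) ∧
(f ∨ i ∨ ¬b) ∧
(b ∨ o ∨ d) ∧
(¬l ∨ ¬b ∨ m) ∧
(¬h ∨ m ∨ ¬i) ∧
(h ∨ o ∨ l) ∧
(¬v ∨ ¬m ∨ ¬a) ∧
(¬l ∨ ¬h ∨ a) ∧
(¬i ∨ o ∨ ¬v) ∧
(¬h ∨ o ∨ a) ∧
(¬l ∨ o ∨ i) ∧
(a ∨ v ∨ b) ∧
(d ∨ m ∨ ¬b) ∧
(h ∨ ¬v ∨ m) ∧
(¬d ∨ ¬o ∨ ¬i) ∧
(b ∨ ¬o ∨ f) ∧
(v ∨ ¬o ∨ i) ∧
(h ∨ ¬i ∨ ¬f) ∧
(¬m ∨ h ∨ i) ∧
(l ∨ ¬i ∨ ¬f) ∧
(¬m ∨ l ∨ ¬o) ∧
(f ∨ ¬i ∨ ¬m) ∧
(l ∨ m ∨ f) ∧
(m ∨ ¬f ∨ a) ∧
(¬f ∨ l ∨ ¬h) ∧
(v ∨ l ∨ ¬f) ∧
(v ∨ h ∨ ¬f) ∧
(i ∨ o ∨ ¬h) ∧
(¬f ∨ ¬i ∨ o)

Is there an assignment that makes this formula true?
No

No, the formula is not satisfiable.

No assignment of truth values to the variables can make all 50 clauses true simultaneously.

The formula is UNSAT (unsatisfiable).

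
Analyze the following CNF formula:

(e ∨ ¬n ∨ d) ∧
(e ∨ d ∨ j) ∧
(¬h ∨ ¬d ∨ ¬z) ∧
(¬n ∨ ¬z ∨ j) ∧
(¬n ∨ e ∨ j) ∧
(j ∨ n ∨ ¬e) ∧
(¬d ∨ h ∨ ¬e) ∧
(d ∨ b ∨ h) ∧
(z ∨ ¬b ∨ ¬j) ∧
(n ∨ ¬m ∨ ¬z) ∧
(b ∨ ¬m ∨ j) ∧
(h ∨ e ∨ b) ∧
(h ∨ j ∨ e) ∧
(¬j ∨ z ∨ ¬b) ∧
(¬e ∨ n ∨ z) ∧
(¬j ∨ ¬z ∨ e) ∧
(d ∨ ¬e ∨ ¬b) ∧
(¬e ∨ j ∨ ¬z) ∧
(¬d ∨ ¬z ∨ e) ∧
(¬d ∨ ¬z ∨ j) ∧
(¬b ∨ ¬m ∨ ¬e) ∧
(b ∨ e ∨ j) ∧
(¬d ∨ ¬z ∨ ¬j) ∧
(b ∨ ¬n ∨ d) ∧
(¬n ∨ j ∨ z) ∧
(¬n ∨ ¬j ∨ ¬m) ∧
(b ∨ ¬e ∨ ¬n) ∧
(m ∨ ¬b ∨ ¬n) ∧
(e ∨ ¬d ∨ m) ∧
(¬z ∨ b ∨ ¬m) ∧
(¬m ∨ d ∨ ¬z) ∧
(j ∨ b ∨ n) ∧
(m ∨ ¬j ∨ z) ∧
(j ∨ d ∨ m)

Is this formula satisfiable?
Yes

Yes, the formula is satisfiable.

One satisfying assignment is: d=False, n=False, j=True, z=False, h=True, m=True, b=False, e=False

Verification: With this assignment, all 34 clauses evaluate to true.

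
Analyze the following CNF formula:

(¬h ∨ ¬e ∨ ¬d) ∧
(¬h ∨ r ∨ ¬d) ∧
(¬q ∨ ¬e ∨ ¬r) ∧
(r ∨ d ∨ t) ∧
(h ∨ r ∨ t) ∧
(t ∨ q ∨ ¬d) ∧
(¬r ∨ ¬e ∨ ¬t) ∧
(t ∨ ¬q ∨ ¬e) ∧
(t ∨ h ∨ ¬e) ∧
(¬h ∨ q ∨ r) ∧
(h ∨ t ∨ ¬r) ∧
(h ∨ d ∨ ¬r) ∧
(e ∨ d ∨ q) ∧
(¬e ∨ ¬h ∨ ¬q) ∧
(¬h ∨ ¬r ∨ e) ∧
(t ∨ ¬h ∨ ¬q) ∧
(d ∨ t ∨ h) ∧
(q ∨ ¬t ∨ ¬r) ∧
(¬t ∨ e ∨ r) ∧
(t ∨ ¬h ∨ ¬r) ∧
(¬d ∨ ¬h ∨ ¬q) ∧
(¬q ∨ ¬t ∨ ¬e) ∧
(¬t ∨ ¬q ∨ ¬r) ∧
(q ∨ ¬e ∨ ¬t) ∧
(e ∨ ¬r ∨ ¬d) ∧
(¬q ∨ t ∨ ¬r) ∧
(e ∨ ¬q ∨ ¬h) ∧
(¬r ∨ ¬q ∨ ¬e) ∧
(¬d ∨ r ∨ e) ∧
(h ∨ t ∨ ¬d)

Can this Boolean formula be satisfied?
No

No, the formula is not satisfiable.

No assignment of truth values to the variables can make all 30 clauses true simultaneously.

The formula is UNSAT (unsatisfiable).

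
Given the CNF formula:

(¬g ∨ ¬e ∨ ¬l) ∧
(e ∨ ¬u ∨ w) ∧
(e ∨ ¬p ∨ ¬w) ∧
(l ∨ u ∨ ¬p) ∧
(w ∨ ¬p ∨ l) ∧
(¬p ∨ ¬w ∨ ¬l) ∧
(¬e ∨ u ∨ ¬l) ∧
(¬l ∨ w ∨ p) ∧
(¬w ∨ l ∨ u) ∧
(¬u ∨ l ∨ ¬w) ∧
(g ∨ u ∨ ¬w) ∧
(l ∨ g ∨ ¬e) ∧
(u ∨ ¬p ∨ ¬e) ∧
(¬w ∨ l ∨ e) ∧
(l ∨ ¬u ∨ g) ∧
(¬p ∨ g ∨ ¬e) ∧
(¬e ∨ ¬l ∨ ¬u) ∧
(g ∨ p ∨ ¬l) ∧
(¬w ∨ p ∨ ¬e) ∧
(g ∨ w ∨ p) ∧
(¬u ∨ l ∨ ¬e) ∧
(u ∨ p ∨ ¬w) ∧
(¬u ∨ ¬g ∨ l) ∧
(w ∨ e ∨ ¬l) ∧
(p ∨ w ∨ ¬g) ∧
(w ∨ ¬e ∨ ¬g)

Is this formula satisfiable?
Yes

Yes, the formula is satisfiable.

One satisfying assignment is: p=False, w=True, e=False, u=True, g=True, l=True

Verification: With this assignment, all 26 clauses evaluate to true.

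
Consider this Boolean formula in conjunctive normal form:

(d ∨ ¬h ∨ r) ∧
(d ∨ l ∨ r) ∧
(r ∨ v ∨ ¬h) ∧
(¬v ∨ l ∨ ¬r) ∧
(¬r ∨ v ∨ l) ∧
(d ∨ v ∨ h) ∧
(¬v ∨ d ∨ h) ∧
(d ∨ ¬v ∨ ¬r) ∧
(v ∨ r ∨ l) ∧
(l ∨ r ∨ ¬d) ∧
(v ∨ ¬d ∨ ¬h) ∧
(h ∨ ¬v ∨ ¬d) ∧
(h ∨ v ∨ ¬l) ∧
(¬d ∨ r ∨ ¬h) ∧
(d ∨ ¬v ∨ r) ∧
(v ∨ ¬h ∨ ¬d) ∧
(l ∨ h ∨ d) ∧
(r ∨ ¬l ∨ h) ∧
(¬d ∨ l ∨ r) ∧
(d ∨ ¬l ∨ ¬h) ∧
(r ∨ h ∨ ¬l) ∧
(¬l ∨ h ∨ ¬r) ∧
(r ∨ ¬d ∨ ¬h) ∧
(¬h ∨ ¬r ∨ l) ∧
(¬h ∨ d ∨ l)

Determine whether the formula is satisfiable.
Yes

Yes, the formula is satisfiable.

One satisfying assignment is: h=True, v=True, l=True, r=True, d=True

Verification: With this assignment, all 25 clauses evaluate to true.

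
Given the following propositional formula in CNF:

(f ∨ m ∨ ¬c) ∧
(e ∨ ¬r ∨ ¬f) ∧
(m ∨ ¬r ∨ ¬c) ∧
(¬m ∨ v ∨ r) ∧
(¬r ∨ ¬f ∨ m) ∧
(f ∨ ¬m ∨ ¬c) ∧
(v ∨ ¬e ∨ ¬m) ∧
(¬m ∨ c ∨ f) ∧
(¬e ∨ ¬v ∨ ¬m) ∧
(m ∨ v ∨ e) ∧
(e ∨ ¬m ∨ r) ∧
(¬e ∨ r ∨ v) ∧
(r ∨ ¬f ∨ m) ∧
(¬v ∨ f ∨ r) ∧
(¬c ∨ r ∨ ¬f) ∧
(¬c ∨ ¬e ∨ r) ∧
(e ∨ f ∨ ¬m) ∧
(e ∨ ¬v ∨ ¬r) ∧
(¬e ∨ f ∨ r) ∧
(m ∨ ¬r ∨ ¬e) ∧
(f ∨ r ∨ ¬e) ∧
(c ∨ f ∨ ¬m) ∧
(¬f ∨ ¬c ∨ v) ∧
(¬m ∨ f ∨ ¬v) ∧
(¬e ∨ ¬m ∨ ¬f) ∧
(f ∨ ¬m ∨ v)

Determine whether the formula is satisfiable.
No

No, the formula is not satisfiable.

No assignment of truth values to the variables can make all 26 clauses true simultaneously.

The formula is UNSAT (unsatisfiable).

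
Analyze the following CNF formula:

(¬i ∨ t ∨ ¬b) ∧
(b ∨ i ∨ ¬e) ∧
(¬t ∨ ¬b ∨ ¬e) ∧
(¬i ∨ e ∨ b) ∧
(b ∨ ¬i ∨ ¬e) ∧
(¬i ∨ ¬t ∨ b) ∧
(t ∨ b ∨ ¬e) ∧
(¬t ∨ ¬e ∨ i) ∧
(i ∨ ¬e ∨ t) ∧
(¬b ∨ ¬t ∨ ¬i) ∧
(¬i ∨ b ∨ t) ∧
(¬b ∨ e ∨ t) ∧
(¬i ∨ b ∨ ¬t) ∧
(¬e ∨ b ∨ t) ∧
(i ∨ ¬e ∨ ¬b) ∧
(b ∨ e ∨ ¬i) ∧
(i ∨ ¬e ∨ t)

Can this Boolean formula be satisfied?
Yes

Yes, the formula is satisfiable.

One satisfying assignment is: b=False, t=False, e=False, i=False

Verification: With this assignment, all 17 clauses evaluate to true.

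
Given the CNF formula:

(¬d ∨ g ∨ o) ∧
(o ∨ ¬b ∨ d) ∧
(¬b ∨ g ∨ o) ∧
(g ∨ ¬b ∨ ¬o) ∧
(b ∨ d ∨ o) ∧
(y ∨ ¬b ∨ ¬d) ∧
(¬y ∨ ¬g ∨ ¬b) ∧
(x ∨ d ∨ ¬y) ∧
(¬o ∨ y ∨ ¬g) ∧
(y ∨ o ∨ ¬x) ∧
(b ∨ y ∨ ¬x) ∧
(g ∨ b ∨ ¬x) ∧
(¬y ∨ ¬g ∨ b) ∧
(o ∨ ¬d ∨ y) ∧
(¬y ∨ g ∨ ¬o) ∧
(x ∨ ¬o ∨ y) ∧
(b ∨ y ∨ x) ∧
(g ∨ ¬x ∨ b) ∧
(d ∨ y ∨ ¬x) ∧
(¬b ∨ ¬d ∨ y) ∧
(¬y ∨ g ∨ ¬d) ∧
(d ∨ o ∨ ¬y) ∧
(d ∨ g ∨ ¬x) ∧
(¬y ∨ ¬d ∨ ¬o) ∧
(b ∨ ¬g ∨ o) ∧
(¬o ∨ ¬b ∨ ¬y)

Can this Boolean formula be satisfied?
No

No, the formula is not satisfiable.

No assignment of truth values to the variables can make all 26 clauses true simultaneously.

The formula is UNSAT (unsatisfiable).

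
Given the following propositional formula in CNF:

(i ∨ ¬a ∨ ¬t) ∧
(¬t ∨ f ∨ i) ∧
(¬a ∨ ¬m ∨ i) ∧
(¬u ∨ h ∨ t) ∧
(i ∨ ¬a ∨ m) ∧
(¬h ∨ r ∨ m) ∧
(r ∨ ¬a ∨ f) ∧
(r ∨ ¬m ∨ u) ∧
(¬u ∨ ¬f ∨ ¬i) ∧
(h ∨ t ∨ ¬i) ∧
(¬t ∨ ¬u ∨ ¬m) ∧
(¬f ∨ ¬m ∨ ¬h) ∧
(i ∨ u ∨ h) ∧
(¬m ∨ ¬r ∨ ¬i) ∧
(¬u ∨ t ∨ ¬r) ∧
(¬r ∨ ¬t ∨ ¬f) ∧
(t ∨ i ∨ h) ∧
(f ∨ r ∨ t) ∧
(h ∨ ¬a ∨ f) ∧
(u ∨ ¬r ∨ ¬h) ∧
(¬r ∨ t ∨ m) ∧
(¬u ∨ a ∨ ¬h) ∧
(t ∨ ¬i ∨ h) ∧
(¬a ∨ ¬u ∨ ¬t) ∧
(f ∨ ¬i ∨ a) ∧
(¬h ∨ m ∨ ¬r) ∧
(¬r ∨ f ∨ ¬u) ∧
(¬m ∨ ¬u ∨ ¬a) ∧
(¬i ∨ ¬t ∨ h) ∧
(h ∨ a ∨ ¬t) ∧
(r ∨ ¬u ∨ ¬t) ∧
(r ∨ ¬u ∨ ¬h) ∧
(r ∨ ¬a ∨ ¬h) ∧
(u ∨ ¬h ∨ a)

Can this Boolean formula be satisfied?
No

No, the formula is not satisfiable.

No assignment of truth values to the variables can make all 34 clauses true simultaneously.

The formula is UNSAT (unsatisfiable).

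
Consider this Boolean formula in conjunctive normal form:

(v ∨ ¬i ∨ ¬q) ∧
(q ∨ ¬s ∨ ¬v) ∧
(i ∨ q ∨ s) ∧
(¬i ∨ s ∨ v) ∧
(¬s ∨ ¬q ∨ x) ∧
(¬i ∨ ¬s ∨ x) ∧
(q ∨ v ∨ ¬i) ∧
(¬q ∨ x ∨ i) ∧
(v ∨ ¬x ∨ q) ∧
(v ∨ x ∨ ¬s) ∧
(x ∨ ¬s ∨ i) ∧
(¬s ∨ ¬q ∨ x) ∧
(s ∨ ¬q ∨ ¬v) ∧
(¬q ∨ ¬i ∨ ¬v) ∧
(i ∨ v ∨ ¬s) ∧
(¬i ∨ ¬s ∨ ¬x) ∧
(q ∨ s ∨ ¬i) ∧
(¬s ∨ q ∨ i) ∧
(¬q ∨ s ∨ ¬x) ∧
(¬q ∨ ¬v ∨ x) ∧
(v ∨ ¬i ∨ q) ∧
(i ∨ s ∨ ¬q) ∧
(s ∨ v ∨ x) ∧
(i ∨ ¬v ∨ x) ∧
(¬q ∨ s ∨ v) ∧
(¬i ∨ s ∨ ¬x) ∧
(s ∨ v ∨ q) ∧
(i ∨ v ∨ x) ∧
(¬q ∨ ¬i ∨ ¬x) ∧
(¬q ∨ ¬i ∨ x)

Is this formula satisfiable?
Yes

Yes, the formula is satisfiable.

One satisfying assignment is: s=True, x=True, v=True, i=False, q=True

Verification: With this assignment, all 30 clauses evaluate to true.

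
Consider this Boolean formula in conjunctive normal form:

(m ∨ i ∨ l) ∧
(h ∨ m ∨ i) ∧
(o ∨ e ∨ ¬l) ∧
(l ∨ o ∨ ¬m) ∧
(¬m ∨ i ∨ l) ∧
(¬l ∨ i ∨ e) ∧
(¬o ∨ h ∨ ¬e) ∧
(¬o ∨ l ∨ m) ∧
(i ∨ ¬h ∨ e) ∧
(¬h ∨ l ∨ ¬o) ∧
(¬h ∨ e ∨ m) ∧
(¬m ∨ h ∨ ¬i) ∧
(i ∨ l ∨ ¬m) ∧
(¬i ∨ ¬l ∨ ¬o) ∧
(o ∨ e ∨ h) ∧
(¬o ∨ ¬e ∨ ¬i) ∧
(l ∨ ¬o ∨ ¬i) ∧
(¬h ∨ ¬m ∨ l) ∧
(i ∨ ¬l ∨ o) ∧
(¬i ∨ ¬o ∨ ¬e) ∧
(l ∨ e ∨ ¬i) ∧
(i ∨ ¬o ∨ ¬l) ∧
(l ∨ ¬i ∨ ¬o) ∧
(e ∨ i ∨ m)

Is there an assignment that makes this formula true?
Yes

Yes, the formula is satisfiable.

One satisfying assignment is: l=False, h=False, o=False, m=False, e=True, i=True

Verification: With this assignment, all 24 clauses evaluate to true.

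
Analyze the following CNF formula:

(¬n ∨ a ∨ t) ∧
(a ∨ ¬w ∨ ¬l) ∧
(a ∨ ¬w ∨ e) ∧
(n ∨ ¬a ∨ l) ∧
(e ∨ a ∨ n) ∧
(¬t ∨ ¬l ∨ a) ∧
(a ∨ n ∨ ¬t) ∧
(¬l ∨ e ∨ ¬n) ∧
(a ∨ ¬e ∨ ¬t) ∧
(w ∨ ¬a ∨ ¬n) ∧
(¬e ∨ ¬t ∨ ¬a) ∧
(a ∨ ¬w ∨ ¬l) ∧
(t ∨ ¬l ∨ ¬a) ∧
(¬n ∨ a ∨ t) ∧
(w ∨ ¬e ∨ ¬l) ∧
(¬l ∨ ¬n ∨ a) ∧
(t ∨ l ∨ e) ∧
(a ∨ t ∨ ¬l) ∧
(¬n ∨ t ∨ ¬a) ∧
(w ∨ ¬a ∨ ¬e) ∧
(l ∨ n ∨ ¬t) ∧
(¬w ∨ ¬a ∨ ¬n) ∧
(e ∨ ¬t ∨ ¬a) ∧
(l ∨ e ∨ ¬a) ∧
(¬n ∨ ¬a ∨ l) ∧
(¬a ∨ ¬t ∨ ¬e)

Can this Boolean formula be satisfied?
Yes

Yes, the formula is satisfiable.

One satisfying assignment is: e=False, a=False, t=True, l=False, n=True, w=False

Verification: With this assignment, all 26 clauses evaluate to true.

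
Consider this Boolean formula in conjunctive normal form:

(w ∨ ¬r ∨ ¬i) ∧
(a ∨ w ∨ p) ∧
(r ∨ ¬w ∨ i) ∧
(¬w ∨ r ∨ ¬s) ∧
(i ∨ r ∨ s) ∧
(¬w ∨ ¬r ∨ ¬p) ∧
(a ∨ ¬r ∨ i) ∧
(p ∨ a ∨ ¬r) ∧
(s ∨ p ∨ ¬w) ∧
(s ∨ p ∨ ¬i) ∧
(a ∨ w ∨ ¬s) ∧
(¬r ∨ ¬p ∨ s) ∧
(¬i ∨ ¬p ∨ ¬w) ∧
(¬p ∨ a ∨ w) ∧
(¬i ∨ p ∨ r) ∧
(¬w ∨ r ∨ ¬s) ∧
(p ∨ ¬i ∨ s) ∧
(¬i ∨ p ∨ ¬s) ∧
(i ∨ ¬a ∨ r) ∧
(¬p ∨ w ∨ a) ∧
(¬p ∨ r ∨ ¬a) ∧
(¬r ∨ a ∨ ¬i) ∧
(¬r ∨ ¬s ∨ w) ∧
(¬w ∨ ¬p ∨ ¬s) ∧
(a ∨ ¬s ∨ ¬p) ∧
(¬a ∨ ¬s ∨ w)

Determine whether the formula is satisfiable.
Yes

Yes, the formula is satisfiable.

One satisfying assignment is: i=False, w=False, s=False, a=True, p=False, r=True

Verification: With this assignment, all 26 clauses evaluate to true.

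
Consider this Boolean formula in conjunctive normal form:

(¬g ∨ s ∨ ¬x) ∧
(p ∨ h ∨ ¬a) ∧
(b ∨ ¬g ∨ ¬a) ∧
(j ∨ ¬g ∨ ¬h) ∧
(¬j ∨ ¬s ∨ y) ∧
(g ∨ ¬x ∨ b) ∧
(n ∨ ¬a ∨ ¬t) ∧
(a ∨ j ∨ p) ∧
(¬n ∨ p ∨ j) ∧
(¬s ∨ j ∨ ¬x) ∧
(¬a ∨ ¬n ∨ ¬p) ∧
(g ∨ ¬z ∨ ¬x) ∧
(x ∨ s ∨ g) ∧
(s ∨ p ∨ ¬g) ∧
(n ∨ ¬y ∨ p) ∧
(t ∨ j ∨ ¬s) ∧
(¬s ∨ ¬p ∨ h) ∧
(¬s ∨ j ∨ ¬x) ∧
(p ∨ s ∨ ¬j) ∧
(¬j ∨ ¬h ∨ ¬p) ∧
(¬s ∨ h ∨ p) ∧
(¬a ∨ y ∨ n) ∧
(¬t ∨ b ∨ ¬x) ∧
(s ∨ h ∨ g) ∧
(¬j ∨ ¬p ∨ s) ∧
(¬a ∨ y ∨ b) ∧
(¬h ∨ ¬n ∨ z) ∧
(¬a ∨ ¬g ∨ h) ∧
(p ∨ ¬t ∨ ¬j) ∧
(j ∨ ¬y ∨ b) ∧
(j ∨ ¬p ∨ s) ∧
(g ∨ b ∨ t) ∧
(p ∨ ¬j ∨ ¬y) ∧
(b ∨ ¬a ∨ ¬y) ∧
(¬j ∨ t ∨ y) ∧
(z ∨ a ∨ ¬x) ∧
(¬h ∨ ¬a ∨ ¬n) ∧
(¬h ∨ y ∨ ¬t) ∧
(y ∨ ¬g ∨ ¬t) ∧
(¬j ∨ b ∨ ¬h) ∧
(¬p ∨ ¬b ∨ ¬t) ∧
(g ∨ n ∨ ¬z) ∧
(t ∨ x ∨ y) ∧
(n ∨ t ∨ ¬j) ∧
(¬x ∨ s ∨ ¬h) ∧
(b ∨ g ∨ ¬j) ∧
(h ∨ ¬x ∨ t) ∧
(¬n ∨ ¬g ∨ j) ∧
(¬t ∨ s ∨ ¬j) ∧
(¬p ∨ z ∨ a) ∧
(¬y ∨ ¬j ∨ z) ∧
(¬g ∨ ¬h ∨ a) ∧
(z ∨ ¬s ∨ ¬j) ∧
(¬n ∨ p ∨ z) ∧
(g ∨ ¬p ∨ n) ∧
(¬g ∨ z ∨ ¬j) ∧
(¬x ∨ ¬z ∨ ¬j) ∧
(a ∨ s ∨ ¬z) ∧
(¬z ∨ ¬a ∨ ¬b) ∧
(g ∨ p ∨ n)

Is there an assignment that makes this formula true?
No

No, the formula is not satisfiable.

No assignment of truth values to the variables can make all 60 clauses true simultaneously.

The formula is UNSAT (unsatisfiable).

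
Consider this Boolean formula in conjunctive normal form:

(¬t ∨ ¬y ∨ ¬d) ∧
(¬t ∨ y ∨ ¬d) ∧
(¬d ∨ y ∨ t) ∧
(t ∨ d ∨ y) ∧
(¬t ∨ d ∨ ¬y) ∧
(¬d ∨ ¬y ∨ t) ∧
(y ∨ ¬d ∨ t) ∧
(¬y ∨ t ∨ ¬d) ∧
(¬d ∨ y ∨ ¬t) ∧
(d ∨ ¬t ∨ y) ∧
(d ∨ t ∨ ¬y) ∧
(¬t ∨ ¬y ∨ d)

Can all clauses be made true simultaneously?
No

No, the formula is not satisfiable.

No assignment of truth values to the variables can make all 12 clauses true simultaneously.

The formula is UNSAT (unsatisfiable).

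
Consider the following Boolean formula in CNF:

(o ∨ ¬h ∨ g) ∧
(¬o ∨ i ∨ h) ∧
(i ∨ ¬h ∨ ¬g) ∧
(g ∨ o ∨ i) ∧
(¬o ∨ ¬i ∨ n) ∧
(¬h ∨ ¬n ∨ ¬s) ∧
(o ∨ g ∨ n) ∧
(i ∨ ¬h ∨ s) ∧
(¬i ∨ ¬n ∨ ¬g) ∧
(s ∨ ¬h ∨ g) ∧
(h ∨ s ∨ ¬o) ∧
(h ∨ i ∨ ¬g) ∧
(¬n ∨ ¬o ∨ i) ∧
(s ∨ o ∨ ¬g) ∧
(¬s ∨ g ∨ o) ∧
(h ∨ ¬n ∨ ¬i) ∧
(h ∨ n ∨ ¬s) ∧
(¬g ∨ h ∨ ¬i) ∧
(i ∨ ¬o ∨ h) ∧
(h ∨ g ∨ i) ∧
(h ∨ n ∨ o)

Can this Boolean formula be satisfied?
Yes

Yes, the formula is satisfiable.

One satisfying assignment is: h=True, i=True, s=True, g=True, n=False, o=False

Verification: With this assignment, all 21 clauses evaluate to true.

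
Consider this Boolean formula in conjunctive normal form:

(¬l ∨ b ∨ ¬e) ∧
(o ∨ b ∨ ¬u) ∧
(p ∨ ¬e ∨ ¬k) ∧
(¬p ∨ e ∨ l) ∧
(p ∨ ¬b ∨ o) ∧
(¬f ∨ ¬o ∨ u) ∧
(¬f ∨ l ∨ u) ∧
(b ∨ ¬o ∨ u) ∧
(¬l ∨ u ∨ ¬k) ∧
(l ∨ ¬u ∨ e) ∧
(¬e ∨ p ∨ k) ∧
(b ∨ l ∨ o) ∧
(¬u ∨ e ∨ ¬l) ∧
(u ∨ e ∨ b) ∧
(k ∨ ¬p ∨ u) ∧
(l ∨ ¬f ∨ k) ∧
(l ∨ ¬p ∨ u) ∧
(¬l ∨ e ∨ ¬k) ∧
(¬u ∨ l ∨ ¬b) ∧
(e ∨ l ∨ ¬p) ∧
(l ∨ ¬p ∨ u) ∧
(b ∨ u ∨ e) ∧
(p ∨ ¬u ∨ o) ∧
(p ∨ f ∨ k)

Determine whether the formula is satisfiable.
Yes

Yes, the formula is satisfiable.

One satisfying assignment is: o=True, u=False, f=False, b=True, k=True, e=False, p=False, l=False

Verification: With this assignment, all 24 clauses evaluate to true.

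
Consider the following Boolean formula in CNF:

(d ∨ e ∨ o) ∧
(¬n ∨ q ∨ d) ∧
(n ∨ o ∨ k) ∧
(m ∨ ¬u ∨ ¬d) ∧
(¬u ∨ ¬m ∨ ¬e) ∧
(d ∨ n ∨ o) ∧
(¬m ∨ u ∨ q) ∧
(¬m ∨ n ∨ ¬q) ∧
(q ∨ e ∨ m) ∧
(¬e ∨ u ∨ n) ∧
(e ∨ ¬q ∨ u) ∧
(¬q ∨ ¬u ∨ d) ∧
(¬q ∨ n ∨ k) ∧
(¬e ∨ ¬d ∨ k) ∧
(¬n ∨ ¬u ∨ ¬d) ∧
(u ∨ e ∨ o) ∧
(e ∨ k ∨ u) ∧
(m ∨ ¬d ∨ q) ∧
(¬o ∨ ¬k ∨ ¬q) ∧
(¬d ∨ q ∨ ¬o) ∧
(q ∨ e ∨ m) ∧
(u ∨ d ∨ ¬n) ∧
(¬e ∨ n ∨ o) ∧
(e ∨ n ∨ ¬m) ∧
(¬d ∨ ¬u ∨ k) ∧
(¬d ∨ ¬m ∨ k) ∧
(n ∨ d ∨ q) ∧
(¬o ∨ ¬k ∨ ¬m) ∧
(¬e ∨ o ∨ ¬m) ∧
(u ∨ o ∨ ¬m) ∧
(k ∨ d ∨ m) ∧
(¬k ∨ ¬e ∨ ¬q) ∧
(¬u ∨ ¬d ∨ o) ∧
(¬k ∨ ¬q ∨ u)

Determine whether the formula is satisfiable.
No

No, the formula is not satisfiable.

No assignment of truth values to the variables can make all 34 clauses true simultaneously.

The formula is UNSAT (unsatisfiable).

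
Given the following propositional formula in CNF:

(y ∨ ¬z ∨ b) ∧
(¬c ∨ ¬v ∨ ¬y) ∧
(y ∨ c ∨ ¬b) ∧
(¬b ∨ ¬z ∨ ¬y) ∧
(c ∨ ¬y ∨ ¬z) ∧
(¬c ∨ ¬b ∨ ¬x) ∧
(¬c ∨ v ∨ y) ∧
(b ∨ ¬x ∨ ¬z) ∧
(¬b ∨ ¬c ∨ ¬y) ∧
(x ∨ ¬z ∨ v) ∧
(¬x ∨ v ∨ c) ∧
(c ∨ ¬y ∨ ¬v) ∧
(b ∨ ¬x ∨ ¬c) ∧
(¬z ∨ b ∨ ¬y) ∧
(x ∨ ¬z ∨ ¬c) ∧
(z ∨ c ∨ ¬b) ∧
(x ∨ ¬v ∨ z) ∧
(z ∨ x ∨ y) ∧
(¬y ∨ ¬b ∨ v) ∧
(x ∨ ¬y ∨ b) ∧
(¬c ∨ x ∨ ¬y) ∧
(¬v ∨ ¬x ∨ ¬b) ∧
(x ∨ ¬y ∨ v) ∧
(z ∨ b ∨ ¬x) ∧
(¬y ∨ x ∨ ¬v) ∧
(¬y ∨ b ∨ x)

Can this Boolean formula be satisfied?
No

No, the formula is not satisfiable.

No assignment of truth values to the variables can make all 26 clauses true simultaneously.

The formula is UNSAT (unsatisfiable).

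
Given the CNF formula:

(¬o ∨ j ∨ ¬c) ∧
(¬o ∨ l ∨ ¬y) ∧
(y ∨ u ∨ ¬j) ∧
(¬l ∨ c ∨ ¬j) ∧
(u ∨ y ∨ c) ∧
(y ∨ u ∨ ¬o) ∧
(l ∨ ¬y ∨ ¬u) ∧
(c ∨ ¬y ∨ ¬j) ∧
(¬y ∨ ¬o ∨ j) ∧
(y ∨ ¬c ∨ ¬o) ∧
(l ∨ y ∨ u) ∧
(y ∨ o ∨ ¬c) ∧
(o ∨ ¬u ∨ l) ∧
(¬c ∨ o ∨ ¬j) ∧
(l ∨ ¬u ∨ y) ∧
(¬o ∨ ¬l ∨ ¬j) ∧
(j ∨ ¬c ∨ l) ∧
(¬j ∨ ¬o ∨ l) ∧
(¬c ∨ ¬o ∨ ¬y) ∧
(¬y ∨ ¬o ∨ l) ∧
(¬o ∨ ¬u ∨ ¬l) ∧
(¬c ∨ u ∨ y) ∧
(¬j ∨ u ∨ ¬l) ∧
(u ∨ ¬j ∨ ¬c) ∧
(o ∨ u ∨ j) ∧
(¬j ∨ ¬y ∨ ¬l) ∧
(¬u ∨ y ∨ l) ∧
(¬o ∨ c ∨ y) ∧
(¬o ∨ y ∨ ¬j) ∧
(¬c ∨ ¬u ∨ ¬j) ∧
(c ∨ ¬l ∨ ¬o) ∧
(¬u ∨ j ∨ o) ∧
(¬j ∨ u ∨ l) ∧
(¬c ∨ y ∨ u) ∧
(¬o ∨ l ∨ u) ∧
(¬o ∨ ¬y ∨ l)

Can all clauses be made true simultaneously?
No

No, the formula is not satisfiable.

No assignment of truth values to the variables can make all 36 clauses true simultaneously.

The formula is UNSAT (unsatisfiable).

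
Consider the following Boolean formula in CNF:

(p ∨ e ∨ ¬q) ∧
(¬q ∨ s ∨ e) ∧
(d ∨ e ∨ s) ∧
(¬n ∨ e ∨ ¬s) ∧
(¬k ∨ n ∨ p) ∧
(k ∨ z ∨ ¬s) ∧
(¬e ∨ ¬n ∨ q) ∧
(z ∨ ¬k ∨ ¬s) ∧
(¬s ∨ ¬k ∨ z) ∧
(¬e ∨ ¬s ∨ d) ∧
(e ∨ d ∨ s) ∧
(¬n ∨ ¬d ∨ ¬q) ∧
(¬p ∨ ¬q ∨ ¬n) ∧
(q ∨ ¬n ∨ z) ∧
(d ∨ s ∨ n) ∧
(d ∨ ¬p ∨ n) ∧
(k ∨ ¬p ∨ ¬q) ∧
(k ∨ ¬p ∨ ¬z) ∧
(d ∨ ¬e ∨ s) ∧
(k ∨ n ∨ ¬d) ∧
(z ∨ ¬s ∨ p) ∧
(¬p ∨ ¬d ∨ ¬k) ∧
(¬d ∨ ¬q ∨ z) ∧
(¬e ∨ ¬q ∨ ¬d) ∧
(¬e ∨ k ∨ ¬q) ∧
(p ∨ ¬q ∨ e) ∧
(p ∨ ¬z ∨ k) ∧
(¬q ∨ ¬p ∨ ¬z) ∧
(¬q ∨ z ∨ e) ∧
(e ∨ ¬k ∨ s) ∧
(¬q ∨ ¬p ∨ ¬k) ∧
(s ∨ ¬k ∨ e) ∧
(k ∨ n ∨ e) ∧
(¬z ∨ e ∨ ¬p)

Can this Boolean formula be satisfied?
No

No, the formula is not satisfiable.

No assignment of truth values to the variables can make all 34 clauses true simultaneously.

The formula is UNSAT (unsatisfiable).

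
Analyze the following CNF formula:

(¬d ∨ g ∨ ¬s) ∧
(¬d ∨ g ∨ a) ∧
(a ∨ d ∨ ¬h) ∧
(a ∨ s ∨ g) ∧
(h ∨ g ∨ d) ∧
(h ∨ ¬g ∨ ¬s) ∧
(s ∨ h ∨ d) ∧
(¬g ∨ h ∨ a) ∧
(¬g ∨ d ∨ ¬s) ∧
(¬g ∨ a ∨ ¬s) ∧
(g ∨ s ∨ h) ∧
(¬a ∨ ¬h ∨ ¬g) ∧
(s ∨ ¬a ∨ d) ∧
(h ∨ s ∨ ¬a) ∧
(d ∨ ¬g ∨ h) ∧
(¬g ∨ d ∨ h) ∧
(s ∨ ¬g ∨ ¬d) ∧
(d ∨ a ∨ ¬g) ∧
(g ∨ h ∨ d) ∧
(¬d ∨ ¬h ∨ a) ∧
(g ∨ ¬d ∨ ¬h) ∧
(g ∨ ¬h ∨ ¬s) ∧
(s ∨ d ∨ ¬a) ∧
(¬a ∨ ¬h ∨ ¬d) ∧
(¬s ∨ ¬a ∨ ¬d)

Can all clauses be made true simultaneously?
No

No, the formula is not satisfiable.

No assignment of truth values to the variables can make all 25 clauses true simultaneously.

The formula is UNSAT (unsatisfiable).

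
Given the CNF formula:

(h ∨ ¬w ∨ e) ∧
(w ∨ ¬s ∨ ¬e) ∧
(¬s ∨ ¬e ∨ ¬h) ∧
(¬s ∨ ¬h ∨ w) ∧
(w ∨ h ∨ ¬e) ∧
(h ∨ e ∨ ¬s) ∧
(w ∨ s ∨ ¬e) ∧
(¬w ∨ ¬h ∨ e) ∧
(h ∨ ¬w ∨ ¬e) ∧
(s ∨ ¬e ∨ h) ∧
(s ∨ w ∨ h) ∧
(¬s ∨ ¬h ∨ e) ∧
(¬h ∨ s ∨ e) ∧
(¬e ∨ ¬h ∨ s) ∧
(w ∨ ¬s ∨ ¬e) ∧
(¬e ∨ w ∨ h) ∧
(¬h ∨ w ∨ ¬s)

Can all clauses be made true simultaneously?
No

No, the formula is not satisfiable.

No assignment of truth values to the variables can make all 17 clauses true simultaneously.

The formula is UNSAT (unsatisfiable).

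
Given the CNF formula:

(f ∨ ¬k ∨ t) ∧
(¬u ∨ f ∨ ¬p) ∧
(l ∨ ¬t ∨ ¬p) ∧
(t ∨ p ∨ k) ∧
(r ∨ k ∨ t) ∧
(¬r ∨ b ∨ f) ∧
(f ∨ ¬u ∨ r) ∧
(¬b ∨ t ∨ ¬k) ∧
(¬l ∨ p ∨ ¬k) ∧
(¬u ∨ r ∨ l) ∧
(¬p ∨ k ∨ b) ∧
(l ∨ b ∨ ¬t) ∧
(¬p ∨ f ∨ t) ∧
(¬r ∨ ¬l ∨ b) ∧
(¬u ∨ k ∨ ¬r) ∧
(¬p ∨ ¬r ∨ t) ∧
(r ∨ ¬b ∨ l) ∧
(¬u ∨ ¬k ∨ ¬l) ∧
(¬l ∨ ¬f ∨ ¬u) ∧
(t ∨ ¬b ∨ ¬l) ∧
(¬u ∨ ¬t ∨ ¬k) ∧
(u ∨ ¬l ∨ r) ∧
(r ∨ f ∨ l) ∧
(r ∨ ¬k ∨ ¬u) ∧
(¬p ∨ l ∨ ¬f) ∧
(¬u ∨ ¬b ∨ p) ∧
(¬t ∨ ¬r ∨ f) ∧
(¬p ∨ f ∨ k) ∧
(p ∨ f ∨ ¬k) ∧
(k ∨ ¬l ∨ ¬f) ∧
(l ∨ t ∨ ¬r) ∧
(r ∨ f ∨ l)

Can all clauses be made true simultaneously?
Yes

Yes, the formula is satisfiable.

One satisfying assignment is: t=False, p=False, b=False, r=False, u=False, k=True, l=False, f=True

Verification: With this assignment, all 32 clauses evaluate to true.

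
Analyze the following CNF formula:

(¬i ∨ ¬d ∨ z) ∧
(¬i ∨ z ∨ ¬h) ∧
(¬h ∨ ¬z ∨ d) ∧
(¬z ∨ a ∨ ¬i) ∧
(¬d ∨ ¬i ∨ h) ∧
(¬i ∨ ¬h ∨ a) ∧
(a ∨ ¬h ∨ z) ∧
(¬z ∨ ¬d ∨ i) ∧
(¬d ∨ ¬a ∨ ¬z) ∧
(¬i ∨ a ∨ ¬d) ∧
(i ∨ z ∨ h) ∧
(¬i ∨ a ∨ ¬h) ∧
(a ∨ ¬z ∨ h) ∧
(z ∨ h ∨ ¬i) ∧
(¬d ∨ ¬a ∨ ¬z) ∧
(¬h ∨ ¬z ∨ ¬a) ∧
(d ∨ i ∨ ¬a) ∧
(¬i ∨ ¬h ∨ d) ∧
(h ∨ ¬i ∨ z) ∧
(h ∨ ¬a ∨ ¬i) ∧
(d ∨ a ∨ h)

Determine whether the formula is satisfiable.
Yes

Yes, the formula is satisfiable.

One satisfying assignment is: d=True, z=False, i=False, a=True, h=True

Verification: With this assignment, all 21 clauses evaluate to true.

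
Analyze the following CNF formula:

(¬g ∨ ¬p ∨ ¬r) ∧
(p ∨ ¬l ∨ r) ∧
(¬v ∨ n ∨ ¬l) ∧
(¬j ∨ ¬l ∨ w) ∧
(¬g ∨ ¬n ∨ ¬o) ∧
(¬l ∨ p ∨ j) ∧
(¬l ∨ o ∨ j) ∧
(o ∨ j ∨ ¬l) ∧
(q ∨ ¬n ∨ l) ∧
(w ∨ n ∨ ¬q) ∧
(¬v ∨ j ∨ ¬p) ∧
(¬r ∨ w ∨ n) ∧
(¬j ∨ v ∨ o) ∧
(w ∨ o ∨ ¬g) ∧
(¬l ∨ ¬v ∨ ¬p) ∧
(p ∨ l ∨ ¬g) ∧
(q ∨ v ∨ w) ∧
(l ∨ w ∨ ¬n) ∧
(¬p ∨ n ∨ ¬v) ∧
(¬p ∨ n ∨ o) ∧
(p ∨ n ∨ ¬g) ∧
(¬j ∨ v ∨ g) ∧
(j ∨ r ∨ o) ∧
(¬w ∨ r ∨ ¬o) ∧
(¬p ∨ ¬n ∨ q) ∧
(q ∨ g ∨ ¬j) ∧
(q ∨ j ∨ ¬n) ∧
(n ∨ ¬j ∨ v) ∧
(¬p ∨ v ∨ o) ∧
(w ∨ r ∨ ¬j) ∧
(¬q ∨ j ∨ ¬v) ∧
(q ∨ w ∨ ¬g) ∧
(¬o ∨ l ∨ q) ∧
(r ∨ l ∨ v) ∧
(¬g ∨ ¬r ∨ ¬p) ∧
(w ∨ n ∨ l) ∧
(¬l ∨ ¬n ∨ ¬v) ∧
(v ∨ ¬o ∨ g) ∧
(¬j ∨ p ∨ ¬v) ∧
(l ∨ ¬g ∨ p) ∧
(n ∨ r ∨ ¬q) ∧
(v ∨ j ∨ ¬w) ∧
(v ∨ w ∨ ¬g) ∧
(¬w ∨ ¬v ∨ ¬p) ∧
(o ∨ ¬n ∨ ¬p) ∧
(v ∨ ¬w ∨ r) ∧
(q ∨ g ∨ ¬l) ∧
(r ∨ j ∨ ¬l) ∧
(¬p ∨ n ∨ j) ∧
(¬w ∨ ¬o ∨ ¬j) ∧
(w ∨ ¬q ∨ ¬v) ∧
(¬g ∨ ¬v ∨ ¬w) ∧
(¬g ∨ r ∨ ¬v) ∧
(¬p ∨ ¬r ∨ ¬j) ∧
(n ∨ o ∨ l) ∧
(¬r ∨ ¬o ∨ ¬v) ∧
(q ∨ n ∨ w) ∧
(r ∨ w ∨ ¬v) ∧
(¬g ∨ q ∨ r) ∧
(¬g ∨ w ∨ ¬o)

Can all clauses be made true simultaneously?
No

No, the formula is not satisfiable.

No assignment of truth values to the variables can make all 60 clauses true simultaneously.

The formula is UNSAT (unsatisfiable).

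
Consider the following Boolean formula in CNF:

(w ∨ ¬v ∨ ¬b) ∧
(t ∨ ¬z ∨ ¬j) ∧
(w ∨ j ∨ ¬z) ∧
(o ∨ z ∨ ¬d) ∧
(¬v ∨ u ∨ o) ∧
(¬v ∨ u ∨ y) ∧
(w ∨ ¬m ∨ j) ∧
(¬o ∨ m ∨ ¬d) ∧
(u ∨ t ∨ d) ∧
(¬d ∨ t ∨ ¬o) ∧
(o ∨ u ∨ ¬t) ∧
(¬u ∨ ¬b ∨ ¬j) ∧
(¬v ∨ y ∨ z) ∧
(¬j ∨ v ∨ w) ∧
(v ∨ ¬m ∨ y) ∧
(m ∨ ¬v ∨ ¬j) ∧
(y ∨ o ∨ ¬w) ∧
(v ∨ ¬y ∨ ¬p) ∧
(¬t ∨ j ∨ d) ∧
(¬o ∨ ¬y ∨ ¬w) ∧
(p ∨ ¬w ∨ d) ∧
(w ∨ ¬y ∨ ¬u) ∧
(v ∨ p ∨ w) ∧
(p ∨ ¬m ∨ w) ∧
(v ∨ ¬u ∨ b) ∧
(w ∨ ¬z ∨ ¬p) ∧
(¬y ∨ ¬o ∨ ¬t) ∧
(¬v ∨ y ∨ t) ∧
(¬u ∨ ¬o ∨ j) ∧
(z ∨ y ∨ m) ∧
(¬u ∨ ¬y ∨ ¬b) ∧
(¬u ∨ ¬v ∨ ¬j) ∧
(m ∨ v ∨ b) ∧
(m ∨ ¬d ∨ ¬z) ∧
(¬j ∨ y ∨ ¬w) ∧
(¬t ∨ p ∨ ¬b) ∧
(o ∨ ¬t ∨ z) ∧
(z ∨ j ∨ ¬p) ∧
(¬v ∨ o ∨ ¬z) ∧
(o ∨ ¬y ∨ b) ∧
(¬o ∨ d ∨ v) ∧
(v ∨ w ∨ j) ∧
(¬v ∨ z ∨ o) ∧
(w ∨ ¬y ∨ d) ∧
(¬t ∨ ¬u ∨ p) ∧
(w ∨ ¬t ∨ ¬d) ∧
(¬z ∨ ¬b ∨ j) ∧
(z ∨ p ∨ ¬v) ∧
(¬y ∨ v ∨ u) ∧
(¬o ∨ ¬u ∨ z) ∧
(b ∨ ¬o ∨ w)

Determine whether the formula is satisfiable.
No

No, the formula is not satisfiable.

No assignment of truth values to the variables can make all 51 clauses true simultaneously.

The formula is UNSAT (unsatisfiable).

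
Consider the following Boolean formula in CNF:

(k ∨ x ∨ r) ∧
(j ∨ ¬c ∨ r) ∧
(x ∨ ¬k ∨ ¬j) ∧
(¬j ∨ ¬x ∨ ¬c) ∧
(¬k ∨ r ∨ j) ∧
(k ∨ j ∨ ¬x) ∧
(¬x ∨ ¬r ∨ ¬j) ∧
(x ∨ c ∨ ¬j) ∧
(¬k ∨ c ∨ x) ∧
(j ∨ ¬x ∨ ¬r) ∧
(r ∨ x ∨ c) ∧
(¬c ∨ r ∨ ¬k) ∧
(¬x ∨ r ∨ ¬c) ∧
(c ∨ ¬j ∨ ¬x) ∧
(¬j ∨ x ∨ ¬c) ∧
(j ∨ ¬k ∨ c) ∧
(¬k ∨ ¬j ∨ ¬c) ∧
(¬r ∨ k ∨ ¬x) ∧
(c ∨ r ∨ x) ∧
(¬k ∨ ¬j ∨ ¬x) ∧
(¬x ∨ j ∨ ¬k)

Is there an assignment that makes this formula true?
Yes

Yes, the formula is satisfiable.

One satisfying assignment is: k=False, r=True, j=False, x=False, c=False

Verification: With this assignment, all 21 clauses evaluate to true.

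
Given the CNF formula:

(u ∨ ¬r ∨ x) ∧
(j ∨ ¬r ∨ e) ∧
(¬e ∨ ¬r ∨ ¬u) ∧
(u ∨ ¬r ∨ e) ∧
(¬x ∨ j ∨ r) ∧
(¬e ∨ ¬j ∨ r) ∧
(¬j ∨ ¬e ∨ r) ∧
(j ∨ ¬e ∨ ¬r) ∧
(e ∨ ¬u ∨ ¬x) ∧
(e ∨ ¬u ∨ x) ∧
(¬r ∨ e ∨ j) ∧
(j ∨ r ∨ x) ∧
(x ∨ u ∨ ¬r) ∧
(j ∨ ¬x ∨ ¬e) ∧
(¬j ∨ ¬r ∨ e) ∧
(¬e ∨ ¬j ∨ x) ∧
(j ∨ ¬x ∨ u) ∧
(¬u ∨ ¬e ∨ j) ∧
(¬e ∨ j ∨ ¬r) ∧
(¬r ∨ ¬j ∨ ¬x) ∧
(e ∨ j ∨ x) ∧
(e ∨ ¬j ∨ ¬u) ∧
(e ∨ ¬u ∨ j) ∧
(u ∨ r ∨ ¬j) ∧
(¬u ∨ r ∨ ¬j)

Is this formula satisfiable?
No

No, the formula is not satisfiable.

No assignment of truth values to the variables can make all 25 clauses true simultaneously.

The formula is UNSAT (unsatisfiable).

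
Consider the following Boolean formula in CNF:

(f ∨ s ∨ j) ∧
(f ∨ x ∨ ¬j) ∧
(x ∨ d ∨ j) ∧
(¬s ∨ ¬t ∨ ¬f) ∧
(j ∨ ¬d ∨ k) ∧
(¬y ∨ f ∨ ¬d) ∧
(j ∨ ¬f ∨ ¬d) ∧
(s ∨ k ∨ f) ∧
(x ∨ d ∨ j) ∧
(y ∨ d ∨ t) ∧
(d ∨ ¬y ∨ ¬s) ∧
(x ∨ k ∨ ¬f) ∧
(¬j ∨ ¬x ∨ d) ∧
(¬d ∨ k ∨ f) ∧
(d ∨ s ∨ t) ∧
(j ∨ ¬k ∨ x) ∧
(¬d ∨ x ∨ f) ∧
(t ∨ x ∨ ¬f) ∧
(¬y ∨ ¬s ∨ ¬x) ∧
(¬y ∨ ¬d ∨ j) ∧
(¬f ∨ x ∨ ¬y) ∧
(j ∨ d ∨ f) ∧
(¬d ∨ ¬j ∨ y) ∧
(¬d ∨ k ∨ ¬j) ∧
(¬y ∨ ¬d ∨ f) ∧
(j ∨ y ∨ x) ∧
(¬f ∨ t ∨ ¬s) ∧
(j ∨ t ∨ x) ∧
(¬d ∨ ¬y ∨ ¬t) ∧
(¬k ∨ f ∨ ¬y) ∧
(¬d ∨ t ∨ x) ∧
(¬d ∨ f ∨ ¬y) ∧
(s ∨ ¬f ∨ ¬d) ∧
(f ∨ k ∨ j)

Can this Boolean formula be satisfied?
Yes

Yes, the formula is satisfiable.

One satisfying assignment is: d=True, y=False, f=False, t=False, k=True, s=True, j=False, x=True

Verification: With this assignment, all 34 clauses evaluate to true.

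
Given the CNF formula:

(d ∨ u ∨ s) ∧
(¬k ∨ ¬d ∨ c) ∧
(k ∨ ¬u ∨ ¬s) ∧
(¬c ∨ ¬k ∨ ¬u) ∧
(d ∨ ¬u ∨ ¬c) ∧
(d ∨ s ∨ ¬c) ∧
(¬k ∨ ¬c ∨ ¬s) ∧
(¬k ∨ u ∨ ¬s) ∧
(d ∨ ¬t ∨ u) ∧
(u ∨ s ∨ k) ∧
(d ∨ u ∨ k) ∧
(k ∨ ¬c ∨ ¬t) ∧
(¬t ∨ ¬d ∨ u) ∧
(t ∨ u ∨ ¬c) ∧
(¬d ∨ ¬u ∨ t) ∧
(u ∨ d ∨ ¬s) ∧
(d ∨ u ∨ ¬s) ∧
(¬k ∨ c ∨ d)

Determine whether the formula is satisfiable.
Yes

Yes, the formula is satisfiable.

One satisfying assignment is: s=True, t=False, k=False, u=False, c=False, d=True

Verification: With this assignment, all 18 clauses evaluate to true.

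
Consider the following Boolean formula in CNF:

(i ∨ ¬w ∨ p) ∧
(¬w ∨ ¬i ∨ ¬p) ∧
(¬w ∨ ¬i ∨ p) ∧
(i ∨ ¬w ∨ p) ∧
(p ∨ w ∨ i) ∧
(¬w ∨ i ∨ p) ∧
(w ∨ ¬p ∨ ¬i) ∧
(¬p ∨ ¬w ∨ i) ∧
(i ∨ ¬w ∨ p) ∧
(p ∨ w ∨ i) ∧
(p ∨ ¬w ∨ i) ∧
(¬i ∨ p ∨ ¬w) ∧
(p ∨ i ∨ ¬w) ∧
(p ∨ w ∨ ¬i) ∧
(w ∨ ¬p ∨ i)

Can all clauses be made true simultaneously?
No

No, the formula is not satisfiable.

No assignment of truth values to the variables can make all 15 clauses true simultaneously.

The formula is UNSAT (unsatisfiable).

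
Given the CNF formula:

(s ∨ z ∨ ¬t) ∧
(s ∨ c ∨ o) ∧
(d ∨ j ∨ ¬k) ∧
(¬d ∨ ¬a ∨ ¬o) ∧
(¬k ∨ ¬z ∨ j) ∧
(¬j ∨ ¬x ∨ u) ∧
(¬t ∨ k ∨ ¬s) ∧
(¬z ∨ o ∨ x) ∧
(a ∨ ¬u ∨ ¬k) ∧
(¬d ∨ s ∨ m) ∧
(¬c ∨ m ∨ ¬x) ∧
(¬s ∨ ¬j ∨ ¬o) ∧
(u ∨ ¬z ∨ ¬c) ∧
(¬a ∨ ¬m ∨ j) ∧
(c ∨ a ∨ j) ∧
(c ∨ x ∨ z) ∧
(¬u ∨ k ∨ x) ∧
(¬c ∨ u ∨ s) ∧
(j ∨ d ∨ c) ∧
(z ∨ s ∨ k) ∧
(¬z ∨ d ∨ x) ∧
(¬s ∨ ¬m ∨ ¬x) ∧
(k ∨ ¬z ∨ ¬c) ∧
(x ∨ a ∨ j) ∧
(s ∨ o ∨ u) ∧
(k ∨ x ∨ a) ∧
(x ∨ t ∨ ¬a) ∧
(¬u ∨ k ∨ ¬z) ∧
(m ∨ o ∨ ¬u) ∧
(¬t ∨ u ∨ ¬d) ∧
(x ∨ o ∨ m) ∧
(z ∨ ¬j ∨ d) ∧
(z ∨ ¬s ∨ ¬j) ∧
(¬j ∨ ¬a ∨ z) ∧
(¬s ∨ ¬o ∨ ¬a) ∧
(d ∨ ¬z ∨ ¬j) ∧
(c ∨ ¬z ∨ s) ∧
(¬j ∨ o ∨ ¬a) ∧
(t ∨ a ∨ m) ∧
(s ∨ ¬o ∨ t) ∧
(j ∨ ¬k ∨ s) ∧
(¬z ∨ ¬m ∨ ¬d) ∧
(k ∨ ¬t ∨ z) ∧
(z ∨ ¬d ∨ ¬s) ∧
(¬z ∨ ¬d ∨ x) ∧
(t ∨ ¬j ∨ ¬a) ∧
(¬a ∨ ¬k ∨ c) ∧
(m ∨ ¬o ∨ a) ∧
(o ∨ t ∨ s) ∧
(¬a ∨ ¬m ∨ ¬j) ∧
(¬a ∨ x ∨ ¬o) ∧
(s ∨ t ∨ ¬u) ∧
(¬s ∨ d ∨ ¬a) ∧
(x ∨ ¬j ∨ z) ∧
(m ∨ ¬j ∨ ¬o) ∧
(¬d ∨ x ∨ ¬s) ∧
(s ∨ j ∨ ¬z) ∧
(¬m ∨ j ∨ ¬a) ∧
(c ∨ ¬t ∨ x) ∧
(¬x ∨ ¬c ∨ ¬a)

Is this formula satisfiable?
Yes

Yes, the formula is satisfiable.

One satisfying assignment is: o=False, m=False, c=False, x=True, a=True, s=True, u=False, j=False, z=True, k=False, d=True, t=False

Verification: With this assignment, all 60 clauses evaluate to true.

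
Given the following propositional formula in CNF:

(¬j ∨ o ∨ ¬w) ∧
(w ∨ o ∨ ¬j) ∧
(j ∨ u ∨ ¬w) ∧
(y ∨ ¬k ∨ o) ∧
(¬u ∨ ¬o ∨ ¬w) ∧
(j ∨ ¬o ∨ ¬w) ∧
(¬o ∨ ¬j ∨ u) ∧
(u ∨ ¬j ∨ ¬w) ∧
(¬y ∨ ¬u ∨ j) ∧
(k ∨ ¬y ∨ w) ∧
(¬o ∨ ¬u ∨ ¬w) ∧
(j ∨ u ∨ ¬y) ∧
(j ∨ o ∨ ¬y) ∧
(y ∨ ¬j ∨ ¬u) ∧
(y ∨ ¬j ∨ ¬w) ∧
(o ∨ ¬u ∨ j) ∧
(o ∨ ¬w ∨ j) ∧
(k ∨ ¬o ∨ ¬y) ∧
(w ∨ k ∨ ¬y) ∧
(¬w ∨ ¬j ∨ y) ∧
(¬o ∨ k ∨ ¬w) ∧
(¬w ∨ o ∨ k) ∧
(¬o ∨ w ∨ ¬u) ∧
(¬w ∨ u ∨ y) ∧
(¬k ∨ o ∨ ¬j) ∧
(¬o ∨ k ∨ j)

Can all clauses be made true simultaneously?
Yes

Yes, the formula is satisfiable.

One satisfying assignment is: u=False, k=False, o=False, y=False, w=False, j=False

Verification: With this assignment, all 26 clauses evaluate to true.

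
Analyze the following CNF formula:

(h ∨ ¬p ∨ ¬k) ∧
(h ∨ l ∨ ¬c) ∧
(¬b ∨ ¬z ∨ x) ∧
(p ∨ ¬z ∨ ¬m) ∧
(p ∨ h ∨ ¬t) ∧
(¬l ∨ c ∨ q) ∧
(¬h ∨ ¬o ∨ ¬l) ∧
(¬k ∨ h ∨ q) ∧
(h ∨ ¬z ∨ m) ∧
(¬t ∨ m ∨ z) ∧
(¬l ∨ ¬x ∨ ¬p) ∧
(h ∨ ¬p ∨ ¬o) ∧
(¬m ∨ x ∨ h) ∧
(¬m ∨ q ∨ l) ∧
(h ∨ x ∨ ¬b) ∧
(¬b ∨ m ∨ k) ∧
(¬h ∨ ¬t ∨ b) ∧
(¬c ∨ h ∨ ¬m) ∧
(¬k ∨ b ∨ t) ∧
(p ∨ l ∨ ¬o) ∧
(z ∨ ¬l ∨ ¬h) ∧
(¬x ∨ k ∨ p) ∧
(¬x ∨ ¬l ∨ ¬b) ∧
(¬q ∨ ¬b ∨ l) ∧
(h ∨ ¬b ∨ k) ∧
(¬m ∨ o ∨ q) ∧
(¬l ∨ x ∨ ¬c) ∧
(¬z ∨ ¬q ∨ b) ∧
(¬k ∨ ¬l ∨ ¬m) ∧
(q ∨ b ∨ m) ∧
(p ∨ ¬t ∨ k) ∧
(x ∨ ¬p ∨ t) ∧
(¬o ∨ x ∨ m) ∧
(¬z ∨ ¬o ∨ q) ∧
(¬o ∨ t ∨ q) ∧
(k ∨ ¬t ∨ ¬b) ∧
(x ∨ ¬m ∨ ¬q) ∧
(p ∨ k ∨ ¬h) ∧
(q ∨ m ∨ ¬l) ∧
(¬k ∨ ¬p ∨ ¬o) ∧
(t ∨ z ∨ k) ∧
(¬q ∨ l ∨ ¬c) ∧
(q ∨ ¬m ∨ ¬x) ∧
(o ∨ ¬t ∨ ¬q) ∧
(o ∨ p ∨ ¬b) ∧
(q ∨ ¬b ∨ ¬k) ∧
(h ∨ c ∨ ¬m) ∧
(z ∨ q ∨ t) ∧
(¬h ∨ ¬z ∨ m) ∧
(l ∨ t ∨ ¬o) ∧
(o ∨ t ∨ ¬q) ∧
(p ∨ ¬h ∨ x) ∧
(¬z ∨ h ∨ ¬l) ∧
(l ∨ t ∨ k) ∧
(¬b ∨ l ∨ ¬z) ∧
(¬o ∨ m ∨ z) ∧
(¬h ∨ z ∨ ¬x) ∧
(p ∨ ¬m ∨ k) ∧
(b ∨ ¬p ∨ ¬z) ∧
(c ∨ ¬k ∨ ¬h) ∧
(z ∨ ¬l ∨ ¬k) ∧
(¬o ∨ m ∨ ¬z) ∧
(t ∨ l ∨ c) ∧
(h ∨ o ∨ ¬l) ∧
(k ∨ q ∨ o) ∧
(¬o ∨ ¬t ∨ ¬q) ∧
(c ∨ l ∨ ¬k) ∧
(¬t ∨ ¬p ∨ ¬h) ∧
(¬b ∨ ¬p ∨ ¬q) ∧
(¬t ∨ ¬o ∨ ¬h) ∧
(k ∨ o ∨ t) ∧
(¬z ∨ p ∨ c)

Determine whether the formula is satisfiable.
No

No, the formula is not satisfiable.

No assignment of truth values to the variables can make all 72 clauses true simultaneously.

The formula is UNSAT (unsatisfiable).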